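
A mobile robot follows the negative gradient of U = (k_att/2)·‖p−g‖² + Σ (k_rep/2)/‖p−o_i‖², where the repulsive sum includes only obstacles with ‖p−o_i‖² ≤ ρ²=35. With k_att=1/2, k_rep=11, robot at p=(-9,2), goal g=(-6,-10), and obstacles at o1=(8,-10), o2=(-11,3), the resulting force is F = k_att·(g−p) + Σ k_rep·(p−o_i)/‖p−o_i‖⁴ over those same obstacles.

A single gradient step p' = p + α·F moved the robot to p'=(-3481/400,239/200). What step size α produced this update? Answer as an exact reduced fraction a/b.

α = 1/8

F_att = 1/2·(g−p) = 1/2·(3,-12) = (1.5000,-6.0000)
o1: d²=433 > ρ²=35 → inactive
o2: d²=5 ≤ ρ²=35; F_rep = 11·(2,-1)/5² = (0.8800,-0.4400)
F = F_att + ΣF_rep = (2.3800,-6.4400)
Δp = p'−p = (0.2975,-0.8050); α = Δx/Fx = (119/400) / (119/50) = 1/8
check: Δy/Fy = (-161/200) / (-161/25) = 1/8 ✓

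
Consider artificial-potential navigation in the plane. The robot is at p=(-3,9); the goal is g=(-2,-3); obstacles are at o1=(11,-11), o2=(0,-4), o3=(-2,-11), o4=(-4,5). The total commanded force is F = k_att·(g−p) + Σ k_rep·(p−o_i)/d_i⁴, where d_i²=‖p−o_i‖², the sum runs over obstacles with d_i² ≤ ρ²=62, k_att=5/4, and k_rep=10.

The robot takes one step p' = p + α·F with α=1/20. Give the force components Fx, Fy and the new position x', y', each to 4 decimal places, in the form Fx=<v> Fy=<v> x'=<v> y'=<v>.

Fx=1.2846 Fy=-14.8616 x'=-2.9358 y'=8.2569

F_att = 5/4·(g−p) = 5/4·(1,-12) = (1.2500,-15.0000)
o1: d²=596 > ρ²=62 → inactive
o2: d²=178 > ρ²=62 → inactive
o3: d²=401 > ρ²=62 → inactive
o4: d²=17 ≤ ρ²=62; F_rep = 10·(1,4)/17² = (0.0346,0.1384)
F = F_att + ΣF_rep = (1.2846,-14.8616)
p' = p + 1/20·F = (-2.9358,8.2569)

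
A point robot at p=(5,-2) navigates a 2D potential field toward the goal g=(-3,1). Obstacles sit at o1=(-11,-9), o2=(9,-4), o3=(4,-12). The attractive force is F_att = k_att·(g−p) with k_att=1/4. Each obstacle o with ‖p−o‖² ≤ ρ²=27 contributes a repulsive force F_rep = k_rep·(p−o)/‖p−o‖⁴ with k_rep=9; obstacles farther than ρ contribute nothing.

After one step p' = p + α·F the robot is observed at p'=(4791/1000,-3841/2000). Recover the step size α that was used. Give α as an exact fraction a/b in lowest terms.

α = 1/10

F_att = 1/4·(g−p) = 1/4·(-8,3) = (-2.0000,0.7500)
o1: d²=305 > ρ²=27 → inactive
o2: d²=20 ≤ ρ²=27; F_rep = 9·(-4,2)/20² = (-0.0900,0.0450)
o3: d²=101 > ρ²=27 → inactive
F = F_att + ΣF_rep = (-2.0900,0.7950)
Δp = p'−p = (-0.2090,0.0795); α = Δx/Fx = (-209/1000) / (-209/100) = 1/10
check: Δy/Fy = (159/2000) / (159/200) = 1/10 ✓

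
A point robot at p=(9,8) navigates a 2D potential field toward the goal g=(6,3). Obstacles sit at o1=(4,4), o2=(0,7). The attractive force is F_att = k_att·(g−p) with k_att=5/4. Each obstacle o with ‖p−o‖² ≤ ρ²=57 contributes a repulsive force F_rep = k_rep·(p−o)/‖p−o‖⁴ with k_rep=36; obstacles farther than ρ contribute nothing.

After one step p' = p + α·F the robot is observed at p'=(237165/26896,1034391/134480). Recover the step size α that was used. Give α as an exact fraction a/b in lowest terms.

F_att = 5/4·(g−p) = 5/4·(-3,-5) = (-3.7500,-6.2500)
o1: d²=41 ≤ ρ²=57; F_rep = 36·(5,4)/41² = (0.1071,0.0857)
o2: d²=82 > ρ²=57 → inactive
F = F_att + ΣF_rep = (-3.6429,-6.1643)
Δp = p'−p = (-0.1821,-0.3082); α = Δx/Fx = (-4899/26896) / (-24495/6724) = 1/20
check: Δy/Fy = (-41449/134480) / (-41449/6724) = 1/20 ✓

α = 1/20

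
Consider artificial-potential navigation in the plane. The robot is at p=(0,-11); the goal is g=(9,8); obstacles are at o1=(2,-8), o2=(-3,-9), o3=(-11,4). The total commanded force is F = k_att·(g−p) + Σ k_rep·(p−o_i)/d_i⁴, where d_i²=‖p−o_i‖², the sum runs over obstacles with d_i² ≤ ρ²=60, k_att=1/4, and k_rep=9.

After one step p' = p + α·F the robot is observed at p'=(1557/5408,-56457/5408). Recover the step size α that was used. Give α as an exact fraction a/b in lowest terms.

F_att = 1/4·(g−p) = 1/4·(9,19) = (2.2500,4.7500)
o1: d²=13 ≤ ρ²=60; F_rep = 9·(-2,-3)/13² = (-0.1065,-0.1598)
o2: d²=13 ≤ ρ²=60; F_rep = 9·(3,-2)/13² = (0.1598,-0.1065)
o3: d²=346 > ρ²=60 → inactive
F = F_att + ΣF_rep = (2.3033,4.4837)
Δp = p'−p = (0.2879,0.5605); α = Δx/Fx = (1557/5408) / (1557/676) = 1/8
check: Δy/Fy = (3031/5408) / (3031/676) = 1/8 ✓

α = 1/8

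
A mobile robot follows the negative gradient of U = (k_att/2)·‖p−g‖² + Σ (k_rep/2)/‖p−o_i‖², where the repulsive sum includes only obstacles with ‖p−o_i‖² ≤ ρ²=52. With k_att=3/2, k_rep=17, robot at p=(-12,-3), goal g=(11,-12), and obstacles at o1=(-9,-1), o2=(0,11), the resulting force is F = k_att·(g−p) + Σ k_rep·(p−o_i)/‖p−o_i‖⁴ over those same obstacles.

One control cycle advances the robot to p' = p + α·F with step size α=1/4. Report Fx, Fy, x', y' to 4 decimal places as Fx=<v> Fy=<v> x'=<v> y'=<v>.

Fx=34.1982 Fy=-13.7012 x'=-3.4504 y'=-6.4253

F_att = 3/2·(g−p) = 3/2·(23,-9) = (34.5000,-13.5000)
o1: d²=13 ≤ ρ²=52; F_rep = 17·(-3,-2)/13² = (-0.3018,-0.2012)
o2: d²=340 > ρ²=52 → inactive
F = F_att + ΣF_rep = (34.1982,-13.7012)
p' = p + 1/4·F = (-3.4504,-6.4253)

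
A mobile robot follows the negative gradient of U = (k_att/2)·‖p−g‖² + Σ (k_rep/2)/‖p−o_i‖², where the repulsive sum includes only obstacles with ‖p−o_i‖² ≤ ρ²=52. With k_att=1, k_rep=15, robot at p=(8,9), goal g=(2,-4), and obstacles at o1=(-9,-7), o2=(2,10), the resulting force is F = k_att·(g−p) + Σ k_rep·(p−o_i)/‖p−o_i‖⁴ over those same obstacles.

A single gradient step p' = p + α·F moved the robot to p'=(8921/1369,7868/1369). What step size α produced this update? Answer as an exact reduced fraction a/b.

F_att = 1·(g−p) = 1·(-6,-13) = (-6.0000,-13.0000)
o1: d²=545 > ρ²=52 → inactive
o2: d²=37 ≤ ρ²=52; F_rep = 15·(6,-1)/37² = (0.0657,-0.0110)
F = F_att + ΣF_rep = (-5.9343,-13.0110)
Δp = p'−p = (-1.4836,-3.2527); α = Δx/Fx = (-2031/1369) / (-8124/1369) = 1/4
check: Δy/Fy = (-4453/1369) / (-17812/1369) = 1/4 ✓

α = 1/4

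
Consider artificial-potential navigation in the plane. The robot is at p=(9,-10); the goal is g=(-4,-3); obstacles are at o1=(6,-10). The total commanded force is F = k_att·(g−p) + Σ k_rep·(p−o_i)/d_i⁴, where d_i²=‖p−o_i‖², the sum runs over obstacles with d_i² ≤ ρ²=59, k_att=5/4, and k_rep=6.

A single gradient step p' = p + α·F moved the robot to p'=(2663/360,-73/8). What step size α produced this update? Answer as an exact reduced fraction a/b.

F_att = 5/4·(g−p) = 5/4·(-13,7) = (-16.2500,8.7500)
o1: d²=9 ≤ ρ²=59; F_rep = 6·(3,0)/9² = (0.2222,0.0000)
F = F_att + ΣF_rep = (-16.0278,8.7500)
Δp = p'−p = (-1.6028,0.8750); α = Δx/Fx = (-577/360) / (-577/36) = 1/10
check: Δy/Fy = (7/8) / (35/4) = 1/10 ✓

α = 1/10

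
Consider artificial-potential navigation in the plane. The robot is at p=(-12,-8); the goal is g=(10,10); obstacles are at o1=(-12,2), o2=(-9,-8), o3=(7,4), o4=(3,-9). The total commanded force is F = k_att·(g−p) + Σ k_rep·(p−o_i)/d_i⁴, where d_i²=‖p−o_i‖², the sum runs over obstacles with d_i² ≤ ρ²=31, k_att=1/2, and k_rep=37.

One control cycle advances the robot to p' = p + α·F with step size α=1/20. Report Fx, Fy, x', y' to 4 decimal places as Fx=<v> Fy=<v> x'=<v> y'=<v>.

F_att = 1/2·(g−p) = 1/2·(22,18) = (11.0000,9.0000)
o1: d²=100 > ρ²=31 → inactive
o2: d²=9 ≤ ρ²=31; F_rep = 37·(-3,0)/9² = (-1.3704,0.0000)
o3: d²=505 > ρ²=31 → inactive
o4: d²=226 > ρ²=31 → inactive
F = F_att + ΣF_rep = (9.6296,9.0000)
p' = p + 1/20·F = (-11.5185,-7.5500)

Fx=9.6296 Fy=9.0000 x'=-11.5185 y'=-7.5500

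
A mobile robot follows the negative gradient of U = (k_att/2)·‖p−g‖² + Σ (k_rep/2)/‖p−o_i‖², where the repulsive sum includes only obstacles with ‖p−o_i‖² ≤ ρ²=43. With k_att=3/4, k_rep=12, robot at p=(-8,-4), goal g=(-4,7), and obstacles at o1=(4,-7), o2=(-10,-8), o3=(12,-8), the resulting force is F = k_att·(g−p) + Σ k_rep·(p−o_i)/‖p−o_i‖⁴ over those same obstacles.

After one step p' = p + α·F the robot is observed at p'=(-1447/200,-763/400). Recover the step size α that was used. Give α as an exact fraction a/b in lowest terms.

α = 1/4

F_att = 3/4·(g−p) = 3/4·(4,11) = (3.0000,8.2500)
o1: d²=153 > ρ²=43 → inactive
o2: d²=20 ≤ ρ²=43; F_rep = 12·(2,4)/20² = (0.0600,0.1200)
o3: d²=416 > ρ²=43 → inactive
F = F_att + ΣF_rep = (3.0600,8.3700)
Δp = p'−p = (0.7650,2.0925); α = Δx/Fx = (153/200) / (153/50) = 1/4
check: Δy/Fy = (837/400) / (837/100) = 1/4 ✓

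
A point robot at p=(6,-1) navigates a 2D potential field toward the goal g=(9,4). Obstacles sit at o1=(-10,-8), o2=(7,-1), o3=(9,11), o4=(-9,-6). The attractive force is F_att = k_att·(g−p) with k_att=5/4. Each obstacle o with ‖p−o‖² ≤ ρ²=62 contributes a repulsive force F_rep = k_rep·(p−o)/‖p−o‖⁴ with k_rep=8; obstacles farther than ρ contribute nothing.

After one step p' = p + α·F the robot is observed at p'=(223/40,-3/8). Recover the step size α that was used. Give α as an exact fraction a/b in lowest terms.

α = 1/10

F_att = 5/4·(g−p) = 5/4·(3,5) = (3.7500,6.2500)
o1: d²=305 > ρ²=62 → inactive
o2: d²=1 ≤ ρ²=62; F_rep = 8·(-1,0)/1² = (-8.0000,0.0000)
o3: d²=153 > ρ²=62 → inactive
o4: d²=250 > ρ²=62 → inactive
F = F_att + ΣF_rep = (-4.2500,6.2500)
Δp = p'−p = (-0.4250,0.6250); α = Δx/Fx = (-17/40) / (-17/4) = 1/10
check: Δy/Fy = (5/8) / (25/4) = 1/10 ✓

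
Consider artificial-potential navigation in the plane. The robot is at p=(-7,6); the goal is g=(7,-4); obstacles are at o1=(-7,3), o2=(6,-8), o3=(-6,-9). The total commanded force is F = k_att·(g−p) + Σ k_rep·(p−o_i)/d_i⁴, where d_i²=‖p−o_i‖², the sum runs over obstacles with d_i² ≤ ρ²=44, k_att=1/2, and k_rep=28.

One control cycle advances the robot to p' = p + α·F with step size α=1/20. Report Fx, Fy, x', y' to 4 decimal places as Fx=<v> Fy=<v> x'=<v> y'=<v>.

F_att = 1/2·(g−p) = 1/2·(14,-10) = (7.0000,-5.0000)
o1: d²=9 ≤ ρ²=44; F_rep = 28·(0,3)/9² = (0.0000,1.0370)
o2: d²=365 > ρ²=44 → inactive
o3: d²=226 > ρ²=44 → inactive
F = F_att + ΣF_rep = (7.0000,-3.9630)
p' = p + 1/20·F = (-6.6500,5.8019)

Fx=7.0000 Fy=-3.9630 x'=-6.6500 y'=5.8019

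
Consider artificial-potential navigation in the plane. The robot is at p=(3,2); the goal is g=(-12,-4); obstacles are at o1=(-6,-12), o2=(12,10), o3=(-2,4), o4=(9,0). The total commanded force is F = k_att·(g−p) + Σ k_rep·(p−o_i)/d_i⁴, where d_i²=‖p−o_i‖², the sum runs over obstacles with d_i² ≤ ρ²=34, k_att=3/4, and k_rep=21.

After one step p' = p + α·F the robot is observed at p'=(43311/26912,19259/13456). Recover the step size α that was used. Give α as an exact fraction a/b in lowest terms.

α = 1/8

F_att = 3/4·(g−p) = 3/4·(-15,-6) = (-11.2500,-4.5000)
o1: d²=277 > ρ²=34 → inactive
o2: d²=145 > ρ²=34 → inactive
o3: d²=29 ≤ ρ²=34; F_rep = 21·(5,-2)/29² = (0.1249,-0.0499)
o4: d²=40 > ρ²=34 → inactive
F = F_att + ΣF_rep = (-11.1251,-4.5499)
Δp = p'−p = (-1.3906,-0.5687); α = Δx/Fx = (-37425/26912) / (-37425/3364) = 1/8
check: Δy/Fy = (-7653/13456) / (-7653/1682) = 1/8 ✓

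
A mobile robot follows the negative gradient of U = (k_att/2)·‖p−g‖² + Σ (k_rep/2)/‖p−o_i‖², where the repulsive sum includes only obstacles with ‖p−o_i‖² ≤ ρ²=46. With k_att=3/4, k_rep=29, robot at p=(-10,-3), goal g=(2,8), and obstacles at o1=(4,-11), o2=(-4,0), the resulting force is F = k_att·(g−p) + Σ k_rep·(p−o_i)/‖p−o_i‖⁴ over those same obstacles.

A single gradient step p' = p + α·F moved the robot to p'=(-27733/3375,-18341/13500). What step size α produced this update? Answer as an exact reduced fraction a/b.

α = 1/5

F_att = 3/4·(g−p) = 3/4·(12,11) = (9.0000,8.2500)
o1: d²=260 > ρ²=46 → inactive
o2: d²=45 ≤ ρ²=46; F_rep = 29·(-6,-3)/45² = (-0.0859,-0.0430)
F = F_att + ΣF_rep = (8.9141,8.2070)
Δp = p'−p = (1.7828,1.6414); α = Δx/Fx = (6017/3375) / (6017/675) = 1/5
check: Δy/Fy = (22159/13500) / (22159/2700) = 1/5 ✓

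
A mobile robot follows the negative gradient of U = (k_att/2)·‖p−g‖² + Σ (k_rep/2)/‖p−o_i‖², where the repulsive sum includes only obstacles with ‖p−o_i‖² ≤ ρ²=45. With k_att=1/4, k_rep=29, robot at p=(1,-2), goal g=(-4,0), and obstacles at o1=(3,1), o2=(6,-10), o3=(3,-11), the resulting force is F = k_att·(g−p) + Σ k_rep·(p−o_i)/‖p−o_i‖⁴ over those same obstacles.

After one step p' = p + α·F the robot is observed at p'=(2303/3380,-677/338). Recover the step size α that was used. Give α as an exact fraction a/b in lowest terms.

F_att = 1/4·(g−p) = 1/4·(-5,2) = (-1.2500,0.5000)
o1: d²=13 ≤ ρ²=45; F_rep = 29·(-2,-3)/13² = (-0.3432,-0.5148)
o2: d²=89 > ρ²=45 → inactive
o3: d²=85 > ρ²=45 → inactive
F = F_att + ΣF_rep = (-1.5932,-0.0148)
Δp = p'−p = (-0.3186,-0.0030); α = Δx/Fx = (-1077/3380) / (-1077/676) = 1/5
check: Δy/Fy = (-1/338) / (-5/338) = 1/5 ✓

α = 1/5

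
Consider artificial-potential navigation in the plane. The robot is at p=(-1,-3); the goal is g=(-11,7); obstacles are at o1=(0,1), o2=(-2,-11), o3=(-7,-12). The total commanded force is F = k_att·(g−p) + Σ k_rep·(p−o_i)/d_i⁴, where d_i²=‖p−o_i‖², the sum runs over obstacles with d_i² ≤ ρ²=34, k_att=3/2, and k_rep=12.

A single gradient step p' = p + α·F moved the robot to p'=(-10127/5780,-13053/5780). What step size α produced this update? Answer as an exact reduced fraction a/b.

F_att = 3/2·(g−p) = 3/2·(-10,10) = (-15.0000,15.0000)
o1: d²=17 ≤ ρ²=34; F_rep = 12·(-1,-4)/17² = (-0.0415,-0.1661)
o2: d²=65 > ρ²=34 → inactive
o3: d²=117 > ρ²=34 → inactive
F = F_att + ΣF_rep = (-15.0415,14.8339)
Δp = p'−p = (-0.7521,0.7417); α = Δx/Fx = (-4347/5780) / (-4347/289) = 1/20
check: Δy/Fy = (4287/5780) / (4287/289) = 1/20 ✓

α = 1/20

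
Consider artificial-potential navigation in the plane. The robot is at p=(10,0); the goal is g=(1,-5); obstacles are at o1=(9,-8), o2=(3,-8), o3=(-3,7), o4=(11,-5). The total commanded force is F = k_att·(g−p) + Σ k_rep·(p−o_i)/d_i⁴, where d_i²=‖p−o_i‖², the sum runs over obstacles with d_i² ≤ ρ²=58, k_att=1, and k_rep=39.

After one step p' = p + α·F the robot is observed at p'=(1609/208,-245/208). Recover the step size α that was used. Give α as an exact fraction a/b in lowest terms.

F_att = 1·(g−p) = 1·(-9,-5) = (-9.0000,-5.0000)
o1: d²=65 > ρ²=58 → inactive
o2: d²=113 > ρ²=58 → inactive
o3: d²=218 > ρ²=58 → inactive
o4: d²=26 ≤ ρ²=58; F_rep = 39·(-1,5)/26² = (-0.0577,0.2885)
F = F_att + ΣF_rep = (-9.0577,-4.7115)
Δp = p'−p = (-2.2644,-1.1779); α = Δx/Fx = (-471/208) / (-471/52) = 1/4
check: Δy/Fy = (-245/208) / (-245/52) = 1/4 ✓

α = 1/4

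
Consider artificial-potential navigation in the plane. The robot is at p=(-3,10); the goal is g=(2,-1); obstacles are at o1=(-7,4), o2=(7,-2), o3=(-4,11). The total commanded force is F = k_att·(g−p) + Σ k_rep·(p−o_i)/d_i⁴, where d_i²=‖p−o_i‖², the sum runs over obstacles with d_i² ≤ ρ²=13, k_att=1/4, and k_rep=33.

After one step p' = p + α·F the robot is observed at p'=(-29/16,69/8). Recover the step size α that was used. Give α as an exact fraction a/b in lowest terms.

α = 1/8

F_att = 1/4·(g−p) = 1/4·(5,-11) = (1.2500,-2.7500)
o1: d²=52 > ρ²=13 → inactive
o2: d²=244 > ρ²=13 → inactive
o3: d²=2 ≤ ρ²=13; F_rep = 33·(1,-1)/2² = (8.2500,-8.2500)
F = F_att + ΣF_rep = (9.5000,-11.0000)
Δp = p'−p = (1.1875,-1.3750); α = Δx/Fx = (19/16) / (19/2) = 1/8
check: Δy/Fy = (-11/8) / (-11) = 1/8 ✓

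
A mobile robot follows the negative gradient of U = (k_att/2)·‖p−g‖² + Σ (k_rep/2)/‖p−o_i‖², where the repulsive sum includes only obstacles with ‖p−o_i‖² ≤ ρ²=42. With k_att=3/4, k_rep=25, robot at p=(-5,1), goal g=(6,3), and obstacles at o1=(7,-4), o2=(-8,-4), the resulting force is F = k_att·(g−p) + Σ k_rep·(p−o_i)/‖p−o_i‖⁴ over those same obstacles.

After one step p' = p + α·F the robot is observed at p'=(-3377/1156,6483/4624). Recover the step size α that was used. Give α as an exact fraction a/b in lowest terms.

F_att = 3/4·(g−p) = 3/4·(11,2) = (8.2500,1.5000)
o1: d²=169 > ρ²=42 → inactive
o2: d²=34 ≤ ρ²=42; F_rep = 25·(3,5)/34² = (0.0649,0.1081)
F = F_att + ΣF_rep = (8.3149,1.6081)
Δp = p'−p = (2.0787,0.4020); α = Δx/Fx = (2403/1156) / (2403/289) = 1/4
check: Δy/Fy = (1859/4624) / (1859/1156) = 1/4 ✓

α = 1/4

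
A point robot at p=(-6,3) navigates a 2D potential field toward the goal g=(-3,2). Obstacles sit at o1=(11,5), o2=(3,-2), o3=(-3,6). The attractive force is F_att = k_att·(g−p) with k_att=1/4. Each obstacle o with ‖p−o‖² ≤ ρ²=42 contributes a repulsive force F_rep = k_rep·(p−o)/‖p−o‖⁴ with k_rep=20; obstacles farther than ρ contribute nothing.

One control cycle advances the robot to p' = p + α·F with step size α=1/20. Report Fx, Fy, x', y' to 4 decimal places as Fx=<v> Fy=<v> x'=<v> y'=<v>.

F_att = 1/4·(g−p) = 1/4·(3,-1) = (0.7500,-0.2500)
o1: d²=293 > ρ²=42 → inactive
o2: d²=106 > ρ²=42 → inactive
o3: d²=18 ≤ ρ²=42; F_rep = 20·(-3,-3)/18² = (-0.1852,-0.1852)
F = F_att + ΣF_rep = (0.5648,-0.4352)
p' = p + 1/20·F = (-5.9718,2.9782)

Fx=0.5648 Fy=-0.4352 x'=-5.9718 y'=2.9782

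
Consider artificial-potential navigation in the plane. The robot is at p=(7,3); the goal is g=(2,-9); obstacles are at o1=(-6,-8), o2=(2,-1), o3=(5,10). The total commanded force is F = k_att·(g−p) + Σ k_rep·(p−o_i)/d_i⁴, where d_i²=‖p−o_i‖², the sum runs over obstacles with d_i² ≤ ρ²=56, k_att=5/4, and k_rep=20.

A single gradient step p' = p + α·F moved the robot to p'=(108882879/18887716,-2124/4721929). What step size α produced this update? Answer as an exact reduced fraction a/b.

α = 1/5

F_att = 5/4·(g−p) = 5/4·(-5,-12) = (-6.2500,-15.0000)
o1: d²=290 > ρ²=56 → inactive
o2: d²=41 ≤ ρ²=56; F_rep = 20·(5,4)/41² = (0.0595,0.0476)
o3: d²=53 ≤ ρ²=56; F_rep = 20·(2,-7)/53² = (0.0142,-0.0498)
F = F_att + ΣF_rep = (-6.1763,-15.0022)
Δp = p'−p = (-1.2353,-3.0004); α = Δx/Fx = (-23331133/18887716) / (-116655665/18887716) = 1/5
check: Δy/Fy = (-14167911/4721929) / (-70839555/4721929) = 1/5 ✓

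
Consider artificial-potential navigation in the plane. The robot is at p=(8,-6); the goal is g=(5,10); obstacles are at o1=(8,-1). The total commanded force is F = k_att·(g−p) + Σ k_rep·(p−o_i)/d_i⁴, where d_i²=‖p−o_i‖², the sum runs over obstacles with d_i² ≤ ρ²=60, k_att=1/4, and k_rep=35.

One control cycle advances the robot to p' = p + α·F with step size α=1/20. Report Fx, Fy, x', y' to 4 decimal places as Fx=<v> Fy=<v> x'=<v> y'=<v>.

F_att = 1/4·(g−p) = 1/4·(-3,16) = (-0.7500,4.0000)
o1: d²=25 ≤ ρ²=60; F_rep = 35·(0,-5)/25² = (0.0000,-0.2800)
F = F_att + ΣF_rep = (-0.7500,3.7200)
p' = p + 1/20·F = (7.9625,-5.8140)

Fx=-0.7500 Fy=3.7200 x'=7.9625 y'=-5.8140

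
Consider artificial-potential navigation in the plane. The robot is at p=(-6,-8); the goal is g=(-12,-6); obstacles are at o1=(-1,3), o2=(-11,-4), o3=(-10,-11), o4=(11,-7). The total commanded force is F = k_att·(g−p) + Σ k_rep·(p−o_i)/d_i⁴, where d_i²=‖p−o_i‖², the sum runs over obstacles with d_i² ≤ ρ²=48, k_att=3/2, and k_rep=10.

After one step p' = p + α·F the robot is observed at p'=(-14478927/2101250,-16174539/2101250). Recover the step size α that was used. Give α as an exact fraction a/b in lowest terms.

α = 1/10

F_att = 3/2·(g−p) = 3/2·(-6,2) = (-9.0000,3.0000)
o1: d²=146 > ρ²=48 → inactive
o2: d²=41 ≤ ρ²=48; F_rep = 10·(5,-4)/41² = (0.0297,-0.0238)
o3: d²=25 ≤ ρ²=48; F_rep = 10·(4,3)/25² = (0.0640,0.0480)
o4: d²=290 > ρ²=48 → inactive
F = F_att + ΣF_rep = (-8.9063,3.0242)
Δp = p'−p = (-0.8906,0.3024); α = Δx/Fx = (-1871427/2101250) / (-1871427/210125) = 1/10
check: Δy/Fy = (635461/2101250) / (635461/210125) = 1/10 ✓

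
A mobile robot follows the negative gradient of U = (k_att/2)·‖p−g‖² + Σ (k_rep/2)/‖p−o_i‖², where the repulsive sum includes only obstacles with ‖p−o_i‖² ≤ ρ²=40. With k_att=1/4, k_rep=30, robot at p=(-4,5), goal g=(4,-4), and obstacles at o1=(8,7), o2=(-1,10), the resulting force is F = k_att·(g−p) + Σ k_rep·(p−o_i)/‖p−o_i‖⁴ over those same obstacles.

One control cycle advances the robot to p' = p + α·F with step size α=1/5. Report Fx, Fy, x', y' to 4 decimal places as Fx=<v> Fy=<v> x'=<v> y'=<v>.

Fx=1.9221 Fy=-2.3798 x'=-3.6156 y'=4.5240

F_att = 1/4·(g−p) = 1/4·(8,-9) = (2.0000,-2.2500)
o1: d²=148 > ρ²=40 → inactive
o2: d²=34 ≤ ρ²=40; F_rep = 30·(-3,-5)/34² = (-0.0779,-0.1298)
F = F_att + ΣF_rep = (1.9221,-2.3798)
p' = p + 1/5·F = (-3.6156,4.5240)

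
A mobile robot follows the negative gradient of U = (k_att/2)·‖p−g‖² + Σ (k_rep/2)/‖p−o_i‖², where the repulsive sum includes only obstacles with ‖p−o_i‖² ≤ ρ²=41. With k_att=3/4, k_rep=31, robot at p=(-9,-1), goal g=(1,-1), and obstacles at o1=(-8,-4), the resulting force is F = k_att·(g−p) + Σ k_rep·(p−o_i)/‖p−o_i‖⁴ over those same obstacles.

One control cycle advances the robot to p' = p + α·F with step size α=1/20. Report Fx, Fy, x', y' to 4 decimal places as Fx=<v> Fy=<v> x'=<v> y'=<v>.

F_att = 3/4·(g−p) = 3/4·(10,0) = (7.5000,0.0000)
o1: d²=10 ≤ ρ²=41; F_rep = 31·(-1,3)/10² = (-0.3100,0.9300)
F = F_att + ΣF_rep = (7.1900,0.9300)
p' = p + 1/20·F = (-8.6405,-0.9535)

Fx=7.1900 Fy=0.9300 x'=-8.6405 y'=-0.9535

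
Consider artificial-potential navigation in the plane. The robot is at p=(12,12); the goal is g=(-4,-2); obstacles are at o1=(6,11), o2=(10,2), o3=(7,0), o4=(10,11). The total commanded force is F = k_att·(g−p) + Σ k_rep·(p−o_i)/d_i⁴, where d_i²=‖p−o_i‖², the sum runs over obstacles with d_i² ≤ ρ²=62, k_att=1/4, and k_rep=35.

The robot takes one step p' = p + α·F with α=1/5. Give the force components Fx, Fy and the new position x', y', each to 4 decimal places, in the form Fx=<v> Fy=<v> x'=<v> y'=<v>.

F_att = 1/4·(g−p) = 1/4·(-16,-14) = (-4.0000,-3.5000)
o1: d²=37 ≤ ρ²=62; F_rep = 35·(6,1)/37² = (0.1534,0.0256)
o2: d²=104 > ρ²=62 → inactive
o3: d²=169 > ρ²=62 → inactive
o4: d²=5 ≤ ρ²=62; F_rep = 35·(2,1)/5² = (2.8000,1.4000)
F = F_att + ΣF_rep = (-1.0466,-2.0744)
p' = p + 1/5·F = (11.7907,11.5851)

Fx=-1.0466 Fy=-2.0744 x'=11.7907 y'=11.5851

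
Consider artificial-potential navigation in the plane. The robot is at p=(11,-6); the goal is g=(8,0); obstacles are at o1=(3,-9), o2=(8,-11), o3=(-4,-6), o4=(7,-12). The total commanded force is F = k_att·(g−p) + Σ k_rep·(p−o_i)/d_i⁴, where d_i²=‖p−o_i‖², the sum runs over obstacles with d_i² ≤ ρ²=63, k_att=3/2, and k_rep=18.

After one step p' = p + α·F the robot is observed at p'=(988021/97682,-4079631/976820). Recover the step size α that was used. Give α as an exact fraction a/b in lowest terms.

α = 1/5

F_att = 3/2·(g−p) = 3/2·(-3,6) = (-4.5000,9.0000)
o1: d²=73 > ρ²=63 → inactive
o2: d²=34 ≤ ρ²=63; F_rep = 18·(3,5)/34² = (0.0467,0.0779)
o3: d²=225 > ρ²=63 → inactive
o4: d²=52 ≤ ρ²=63; F_rep = 18·(4,6)/52² = (0.0266,0.0399)
F = F_att + ΣF_rep = (-4.4267,9.1178)
Δp = p'−p = (-0.8853,1.8236); α = Δx/Fx = (-86481/97682) / (-432405/97682) = 1/5
check: Δy/Fy = (1781289/976820) / (1781289/195364) = 1/5 ✓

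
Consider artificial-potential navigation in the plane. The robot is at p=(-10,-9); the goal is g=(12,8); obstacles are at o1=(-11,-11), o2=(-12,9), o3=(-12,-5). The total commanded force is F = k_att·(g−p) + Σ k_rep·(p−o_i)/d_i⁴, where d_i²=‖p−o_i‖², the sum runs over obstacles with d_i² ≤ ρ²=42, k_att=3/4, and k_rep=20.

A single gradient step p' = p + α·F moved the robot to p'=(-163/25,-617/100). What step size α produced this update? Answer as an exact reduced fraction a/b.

F_att = 3/4·(g−p) = 3/4·(22,17) = (16.5000,12.7500)
o1: d²=5 ≤ ρ²=42; F_rep = 20·(1,2)/5² = (0.8000,1.6000)
o2: d²=328 > ρ²=42 → inactive
o3: d²=20 ≤ ρ²=42; F_rep = 20·(2,-4)/20² = (0.1000,-0.2000)
F = F_att + ΣF_rep = (17.4000,14.1500)
Δp = p'−p = (3.4800,2.8300); α = Δx/Fx = (87/25) / (87/5) = 1/5
check: Δy/Fy = (283/100) / (283/20) = 1/5 ✓

α = 1/5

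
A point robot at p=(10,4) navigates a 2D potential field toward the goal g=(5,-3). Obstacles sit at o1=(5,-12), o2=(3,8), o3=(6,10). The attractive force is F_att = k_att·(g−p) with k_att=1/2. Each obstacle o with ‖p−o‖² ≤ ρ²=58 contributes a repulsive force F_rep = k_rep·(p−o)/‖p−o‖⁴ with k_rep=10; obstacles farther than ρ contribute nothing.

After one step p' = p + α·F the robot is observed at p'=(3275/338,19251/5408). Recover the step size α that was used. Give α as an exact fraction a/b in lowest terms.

F_att = 1/2·(g−p) = 1/2·(-5,-7) = (-2.5000,-3.5000)
o1: d²=281 > ρ²=58 → inactive
o2: d²=65 > ρ²=58 → inactive
o3: d²=52 ≤ ρ²=58; F_rep = 10·(4,-6)/52² = (0.0148,-0.0222)
F = F_att + ΣF_rep = (-2.4852,-3.5222)
Δp = p'−p = (-0.3107,-0.4403); α = Δx/Fx = (-105/338) / (-420/169) = 1/8
check: Δy/Fy = (-2381/5408) / (-2381/676) = 1/8 ✓

α = 1/8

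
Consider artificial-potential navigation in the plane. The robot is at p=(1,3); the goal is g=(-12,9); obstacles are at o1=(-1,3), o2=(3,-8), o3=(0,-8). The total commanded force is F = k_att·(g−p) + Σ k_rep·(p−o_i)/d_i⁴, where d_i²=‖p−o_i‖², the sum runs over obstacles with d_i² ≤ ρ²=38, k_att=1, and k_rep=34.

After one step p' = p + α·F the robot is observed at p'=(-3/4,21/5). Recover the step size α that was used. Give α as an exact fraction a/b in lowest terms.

α = 1/5

F_att = 1·(g−p) = 1·(-13,6) = (-13.0000,6.0000)
o1: d²=4 ≤ ρ²=38; F_rep = 34·(2,0)/4² = (4.2500,0.0000)
o2: d²=125 > ρ²=38 → inactive
o3: d²=122 > ρ²=38 → inactive
F = F_att + ΣF_rep = (-8.7500,6.0000)
Δp = p'−p = (-1.7500,1.2000); α = Δx/Fx = (-7/4) / (-35/4) = 1/5
check: Δy/Fy = (6/5) / (6) = 1/5 ✓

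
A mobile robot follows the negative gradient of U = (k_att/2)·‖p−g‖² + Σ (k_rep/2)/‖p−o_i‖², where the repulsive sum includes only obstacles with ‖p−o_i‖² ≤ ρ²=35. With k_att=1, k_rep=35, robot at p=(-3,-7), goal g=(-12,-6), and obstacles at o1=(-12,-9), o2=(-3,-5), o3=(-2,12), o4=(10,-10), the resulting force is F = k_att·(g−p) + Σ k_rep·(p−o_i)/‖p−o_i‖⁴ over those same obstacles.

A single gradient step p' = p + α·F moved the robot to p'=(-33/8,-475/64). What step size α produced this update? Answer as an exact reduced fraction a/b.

F_att = 1·(g−p) = 1·(-9,1) = (-9.0000,1.0000)
o1: d²=85 > ρ²=35 → inactive
o2: d²=4 ≤ ρ²=35; F_rep = 35·(0,-2)/4² = (0.0000,-4.3750)
o3: d²=362 > ρ²=35 → inactive
o4: d²=178 > ρ²=35 → inactive
F = F_att + ΣF_rep = (-9.0000,-3.3750)
Δp = p'−p = (-1.1250,-0.4219); α = Δx/Fx = (-9/8) / (-9) = 1/8
check: Δy/Fy = (-27/64) / (-27/8) = 1/8 ✓

α = 1/8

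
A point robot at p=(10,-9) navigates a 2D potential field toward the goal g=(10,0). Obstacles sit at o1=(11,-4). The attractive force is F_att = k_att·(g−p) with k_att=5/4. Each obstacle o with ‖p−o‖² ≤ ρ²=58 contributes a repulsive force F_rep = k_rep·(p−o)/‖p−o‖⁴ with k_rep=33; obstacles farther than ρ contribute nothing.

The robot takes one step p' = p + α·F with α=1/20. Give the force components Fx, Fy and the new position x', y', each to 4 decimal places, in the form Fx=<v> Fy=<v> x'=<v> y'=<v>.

F_att = 5/4·(g−p) = 5/4·(0,9) = (0.0000,11.2500)
o1: d²=26 ≤ ρ²=58; F_rep = 33·(-1,-5)/26² = (-0.0488,-0.2441)
F = F_att + ΣF_rep = (-0.0488,11.0059)
p' = p + 1/20·F = (9.9976,-8.4497)

Fx=-0.0488 Fy=11.0059 x'=9.9976 y'=-8.4497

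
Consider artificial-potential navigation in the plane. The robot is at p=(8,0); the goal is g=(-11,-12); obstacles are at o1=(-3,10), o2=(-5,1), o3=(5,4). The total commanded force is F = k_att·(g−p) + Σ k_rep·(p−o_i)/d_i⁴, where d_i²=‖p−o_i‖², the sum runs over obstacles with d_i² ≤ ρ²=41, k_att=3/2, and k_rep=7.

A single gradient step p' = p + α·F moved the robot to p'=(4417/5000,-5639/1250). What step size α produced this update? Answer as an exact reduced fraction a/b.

F_att = 3/2·(g−p) = 3/2·(-19,-12) = (-28.5000,-18.0000)
o1: d²=221 > ρ²=41 → inactive
o2: d²=170 > ρ²=41 → inactive
o3: d²=25 ≤ ρ²=41; F_rep = 7·(3,-4)/25² = (0.0336,-0.0448)
F = F_att + ΣF_rep = (-28.4664,-18.0448)
Δp = p'−p = (-7.1166,-4.5112); α = Δx/Fx = (-35583/5000) / (-35583/1250) = 1/4
check: Δy/Fy = (-5639/1250) / (-11278/625) = 1/4 ✓

α = 1/4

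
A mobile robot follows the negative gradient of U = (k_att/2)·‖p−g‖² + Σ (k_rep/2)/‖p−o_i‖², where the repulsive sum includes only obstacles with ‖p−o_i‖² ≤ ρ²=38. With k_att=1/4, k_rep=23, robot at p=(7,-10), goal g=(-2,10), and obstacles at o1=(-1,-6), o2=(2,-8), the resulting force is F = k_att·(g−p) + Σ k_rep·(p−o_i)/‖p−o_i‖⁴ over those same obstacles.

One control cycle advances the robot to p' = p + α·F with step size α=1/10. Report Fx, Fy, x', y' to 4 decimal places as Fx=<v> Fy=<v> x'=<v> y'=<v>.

F_att = 1/4·(g−p) = 1/4·(-9,20) = (-2.2500,5.0000)
o1: d²=80 > ρ²=38 → inactive
o2: d²=29 ≤ ρ²=38; F_rep = 23·(5,-2)/29² = (0.1367,-0.0547)
F = F_att + ΣF_rep = (-2.1133,4.9453)
p' = p + 1/10·F = (6.7887,-9.5055)

Fx=-2.1133 Fy=4.9453 x'=6.7887 y'=-9.5055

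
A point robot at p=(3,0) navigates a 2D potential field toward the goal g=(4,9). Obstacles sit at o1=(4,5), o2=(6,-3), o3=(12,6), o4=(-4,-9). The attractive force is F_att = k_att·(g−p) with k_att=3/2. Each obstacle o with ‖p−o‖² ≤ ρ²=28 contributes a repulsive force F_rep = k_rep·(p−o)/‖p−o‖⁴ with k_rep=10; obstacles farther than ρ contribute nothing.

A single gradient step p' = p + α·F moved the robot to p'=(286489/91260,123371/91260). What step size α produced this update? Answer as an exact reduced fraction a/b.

α = 1/10

F_att = 3/2·(g−p) = 3/2·(1,9) = (1.5000,13.5000)
o1: d²=26 ≤ ρ²=28; F_rep = 10·(-1,-5)/26² = (-0.0148,-0.0740)
o2: d²=18 ≤ ρ²=28; F_rep = 10·(-3,3)/18² = (-0.0926,0.0926)
o3: d²=117 > ρ²=28 → inactive
o4: d²=130 > ρ²=28 → inactive
F = F_att + ΣF_rep = (1.3926,13.5186)
Δp = p'−p = (0.1393,1.3519); α = Δx/Fx = (12709/91260) / (12709/9126) = 1/10
check: Δy/Fy = (123371/91260) / (123371/9126) = 1/10 ✓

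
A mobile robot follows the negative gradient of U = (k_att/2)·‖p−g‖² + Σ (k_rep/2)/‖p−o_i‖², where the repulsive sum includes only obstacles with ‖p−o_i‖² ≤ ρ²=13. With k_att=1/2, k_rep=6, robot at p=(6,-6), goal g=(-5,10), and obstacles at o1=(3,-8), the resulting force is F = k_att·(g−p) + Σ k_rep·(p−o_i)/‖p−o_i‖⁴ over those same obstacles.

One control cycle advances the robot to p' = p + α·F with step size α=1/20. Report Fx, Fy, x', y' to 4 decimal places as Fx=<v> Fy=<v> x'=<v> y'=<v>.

F_att = 1/2·(g−p) = 1/2·(-11,16) = (-5.5000,8.0000)
o1: d²=13 ≤ ρ²=13; F_rep = 6·(3,2)/13² = (0.1065,0.0710)
F = F_att + ΣF_rep = (-5.3935,8.0710)
p' = p + 1/20·F = (5.7303,-5.5964)

Fx=-5.3935 Fy=8.0710 x'=5.7303 y'=-5.5964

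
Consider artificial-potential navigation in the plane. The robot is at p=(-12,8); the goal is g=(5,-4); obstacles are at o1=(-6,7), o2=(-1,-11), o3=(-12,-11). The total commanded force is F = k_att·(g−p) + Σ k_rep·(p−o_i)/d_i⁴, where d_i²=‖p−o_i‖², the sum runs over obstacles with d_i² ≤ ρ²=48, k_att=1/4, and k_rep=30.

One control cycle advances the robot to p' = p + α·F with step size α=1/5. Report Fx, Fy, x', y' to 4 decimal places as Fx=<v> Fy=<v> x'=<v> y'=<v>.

Fx=4.1185 Fy=-2.9781 x'=-11.1763 y'=7.4044

F_att = 1/4·(g−p) = 1/4·(17,-12) = (4.2500,-3.0000)
o1: d²=37 ≤ ρ²=48; F_rep = 30·(-6,1)/37² = (-0.1315,0.0219)
o2: d²=482 > ρ²=48 → inactive
o3: d²=361 > ρ²=48 → inactive
F = F_att + ΣF_rep = (4.1185,-2.9781)
p' = p + 1/5·F = (-11.1763,7.4044)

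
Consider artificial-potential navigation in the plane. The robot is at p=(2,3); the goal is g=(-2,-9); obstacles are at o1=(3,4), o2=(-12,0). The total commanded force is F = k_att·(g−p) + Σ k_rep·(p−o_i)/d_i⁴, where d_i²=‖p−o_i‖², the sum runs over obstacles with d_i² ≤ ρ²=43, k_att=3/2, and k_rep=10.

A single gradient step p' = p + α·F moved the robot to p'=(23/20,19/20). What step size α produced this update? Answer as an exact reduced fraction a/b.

α = 1/10

F_att = 3/2·(g−p) = 3/2·(-4,-12) = (-6.0000,-18.0000)
o1: d²=2 ≤ ρ²=43; F_rep = 10·(-1,-1)/2² = (-2.5000,-2.5000)
o2: d²=205 > ρ²=43 → inactive
F = F_att + ΣF_rep = (-8.5000,-20.5000)
Δp = p'−p = (-0.8500,-2.0500); α = Δx/Fx = (-17/20) / (-17/2) = 1/10
check: Δy/Fy = (-41/20) / (-41/2) = 1/10 ✓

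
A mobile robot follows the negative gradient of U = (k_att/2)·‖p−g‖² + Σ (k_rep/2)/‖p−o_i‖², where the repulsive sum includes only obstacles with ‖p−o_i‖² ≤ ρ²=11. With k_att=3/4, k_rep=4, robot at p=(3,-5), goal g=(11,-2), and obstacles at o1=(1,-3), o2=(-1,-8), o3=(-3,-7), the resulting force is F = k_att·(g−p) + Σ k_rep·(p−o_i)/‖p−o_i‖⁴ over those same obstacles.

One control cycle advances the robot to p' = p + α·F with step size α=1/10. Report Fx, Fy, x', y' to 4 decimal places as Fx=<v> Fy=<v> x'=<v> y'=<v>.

Fx=6.1250 Fy=2.1250 x'=3.6125 y'=-4.7875

F_att = 3/4·(g−p) = 3/4·(8,3) = (6.0000,2.2500)
o1: d²=8 ≤ ρ²=11; F_rep = 4·(2,-2)/8² = (0.1250,-0.1250)
o2: d²=25 > ρ²=11 → inactive
o3: d²=40 > ρ²=11 → inactive
F = F_att + ΣF_rep = (6.1250,2.1250)
p' = p + 1/10·F = (3.6125,-4.7875)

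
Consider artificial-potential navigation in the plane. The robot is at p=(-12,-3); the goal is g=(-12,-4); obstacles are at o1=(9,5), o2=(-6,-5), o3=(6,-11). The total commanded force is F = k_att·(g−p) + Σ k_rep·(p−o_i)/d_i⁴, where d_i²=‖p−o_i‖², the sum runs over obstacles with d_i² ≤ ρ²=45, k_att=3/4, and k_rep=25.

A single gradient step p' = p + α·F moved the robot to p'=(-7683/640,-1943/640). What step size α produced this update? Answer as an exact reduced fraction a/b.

α = 1/20

F_att = 3/4·(g−p) = 3/4·(0,-1) = (0.0000,-0.7500)
o1: d²=505 > ρ²=45 → inactive
o2: d²=40 ≤ ρ²=45; F_rep = 25·(-6,2)/40² = (-0.0938,0.0312)
o3: d²=388 > ρ²=45 → inactive
F = F_att + ΣF_rep = (-0.0938,-0.7188)
Δp = p'−p = (-0.0047,-0.0359); α = Δx/Fx = (-3/640) / (-3/32) = 1/20
check: Δy/Fy = (-23/640) / (-23/32) = 1/20 ✓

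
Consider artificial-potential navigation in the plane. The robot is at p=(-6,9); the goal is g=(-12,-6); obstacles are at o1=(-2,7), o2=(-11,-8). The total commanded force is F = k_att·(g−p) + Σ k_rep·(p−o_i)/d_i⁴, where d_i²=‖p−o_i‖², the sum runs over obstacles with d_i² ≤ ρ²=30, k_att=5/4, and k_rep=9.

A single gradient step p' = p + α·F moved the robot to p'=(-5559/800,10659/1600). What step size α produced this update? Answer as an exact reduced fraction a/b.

F_att = 5/4·(g−p) = 5/4·(-6,-15) = (-7.5000,-18.7500)
o1: d²=20 ≤ ρ²=30; F_rep = 9·(-4,2)/20² = (-0.0900,0.0450)
o2: d²=314 > ρ²=30 → inactive
F = F_att + ΣF_rep = (-7.5900,-18.7050)
Δp = p'−p = (-0.9487,-2.3381); α = Δx/Fx = (-759/800) / (-759/100) = 1/8
check: Δy/Fy = (-3741/1600) / (-3741/200) = 1/8 ✓

α = 1/8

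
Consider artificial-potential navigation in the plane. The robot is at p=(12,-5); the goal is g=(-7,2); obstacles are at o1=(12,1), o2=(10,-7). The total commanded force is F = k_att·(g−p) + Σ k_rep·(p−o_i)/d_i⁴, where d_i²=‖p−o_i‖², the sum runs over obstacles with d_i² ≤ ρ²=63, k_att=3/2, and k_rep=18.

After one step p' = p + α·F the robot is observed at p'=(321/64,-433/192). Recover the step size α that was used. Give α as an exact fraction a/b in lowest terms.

α = 1/4

F_att = 3/2·(g−p) = 3/2·(-19,7) = (-28.5000,10.5000)
o1: d²=36 ≤ ρ²=63; F_rep = 18·(0,-6)/36² = (0.0000,-0.0833)
o2: d²=8 ≤ ρ²=63; F_rep = 18·(2,2)/8² = (0.5625,0.5625)
F = F_att + ΣF_rep = (-27.9375,10.9792)
Δp = p'−p = (-6.9844,2.7448); α = Δx/Fx = (-447/64) / (-447/16) = 1/4
check: Δy/Fy = (527/192) / (527/48) = 1/4 ✓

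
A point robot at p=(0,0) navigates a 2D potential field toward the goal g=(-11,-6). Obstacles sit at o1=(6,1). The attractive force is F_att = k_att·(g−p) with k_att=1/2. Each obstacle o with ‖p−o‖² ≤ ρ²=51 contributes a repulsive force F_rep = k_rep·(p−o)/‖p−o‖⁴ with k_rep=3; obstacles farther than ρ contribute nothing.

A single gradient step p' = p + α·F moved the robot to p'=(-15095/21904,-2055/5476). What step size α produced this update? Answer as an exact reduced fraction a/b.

α = 1/8

F_att = 1/2·(g−p) = 1/2·(-11,-6) = (-5.5000,-3.0000)
o1: d²=37 ≤ ρ²=51; F_rep = 3·(-6,-1)/37² = (-0.0131,-0.0022)
F = F_att + ΣF_rep = (-5.5131,-3.0022)
Δp = p'−p = (-0.6891,-0.3753); α = Δx/Fx = (-15095/21904) / (-15095/2738) = 1/8
check: Δy/Fy = (-2055/5476) / (-4110/1369) = 1/8 ✓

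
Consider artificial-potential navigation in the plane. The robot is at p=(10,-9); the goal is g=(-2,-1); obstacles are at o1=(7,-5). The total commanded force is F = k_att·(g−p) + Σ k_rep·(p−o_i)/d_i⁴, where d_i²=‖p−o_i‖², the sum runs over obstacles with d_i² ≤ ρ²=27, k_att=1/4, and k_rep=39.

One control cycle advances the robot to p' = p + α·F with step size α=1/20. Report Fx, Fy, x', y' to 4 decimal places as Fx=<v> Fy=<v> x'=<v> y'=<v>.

Fx=-2.8128 Fy=1.7504 x'=9.8594 y'=-8.9125

F_att = 1/4·(g−p) = 1/4·(-12,8) = (-3.0000,2.0000)
o1: d²=25 ≤ ρ²=27; F_rep = 39·(3,-4)/25² = (0.1872,-0.2496)
F = F_att + ΣF_rep = (-2.8128,1.7504)
p' = p + 1/20·F = (9.8594,-8.9125)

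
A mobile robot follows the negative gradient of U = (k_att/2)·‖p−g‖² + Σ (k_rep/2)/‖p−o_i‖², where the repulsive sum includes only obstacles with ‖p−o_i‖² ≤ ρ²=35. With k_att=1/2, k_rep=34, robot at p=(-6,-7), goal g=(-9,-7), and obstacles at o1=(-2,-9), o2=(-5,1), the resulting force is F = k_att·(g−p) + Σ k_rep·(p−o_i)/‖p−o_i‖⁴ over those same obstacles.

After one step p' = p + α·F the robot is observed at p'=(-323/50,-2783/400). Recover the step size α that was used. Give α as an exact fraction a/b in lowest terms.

α = 1/4

F_att = 1/2·(g−p) = 1/2·(-3,0) = (-1.5000,0.0000)
o1: d²=20 ≤ ρ²=35; F_rep = 34·(-4,2)/20² = (-0.3400,0.1700)
o2: d²=65 > ρ²=35 → inactive
F = F_att + ΣF_rep = (-1.8400,0.1700)
Δp = p'−p = (-0.4600,0.0425); α = Δx/Fx = (-23/50) / (-46/25) = 1/4
check: Δy/Fy = (17/400) / (17/100) = 1/4 ✓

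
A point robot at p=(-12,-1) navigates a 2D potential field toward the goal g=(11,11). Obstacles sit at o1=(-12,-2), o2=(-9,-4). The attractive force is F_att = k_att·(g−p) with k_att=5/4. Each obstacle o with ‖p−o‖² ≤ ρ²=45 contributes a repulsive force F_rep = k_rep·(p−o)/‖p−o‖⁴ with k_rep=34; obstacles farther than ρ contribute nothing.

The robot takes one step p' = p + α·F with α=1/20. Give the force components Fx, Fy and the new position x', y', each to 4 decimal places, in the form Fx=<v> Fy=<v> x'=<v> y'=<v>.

Fx=28.4352 Fy=49.3148 x'=-10.5782 y'=1.4657

F_att = 5/4·(g−p) = 5/4·(23,12) = (28.7500,15.0000)
o1: d²=1 ≤ ρ²=45; F_rep = 34·(0,1)/1² = (0.0000,34.0000)
o2: d²=18 ≤ ρ²=45; F_rep = 34·(-3,3)/18² = (-0.3148,0.3148)
F = F_att + ΣF_rep = (28.4352,49.3148)
p' = p + 1/20·F = (-10.5782,1.4657)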